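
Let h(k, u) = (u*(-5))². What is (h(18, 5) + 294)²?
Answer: 844561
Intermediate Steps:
h(k, u) = 25*u² (h(k, u) = (-5*u)² = 25*u²)
(h(18, 5) + 294)² = (25*5² + 294)² = (25*25 + 294)² = (625 + 294)² = 919² = 844561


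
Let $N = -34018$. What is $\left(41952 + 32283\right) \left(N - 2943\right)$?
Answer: $-2743799835$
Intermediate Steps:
$\left(41952 + 32283\right) \left(N - 2943\right) = \left(41952 + 32283\right) \left(-34018 - 2943\right) = 74235 \left(-34018 + \left(-7762 + 4819\right)\right) = 74235 \left(-34018 - 2943\right) = 74235 \left(-36961\right) = -2743799835$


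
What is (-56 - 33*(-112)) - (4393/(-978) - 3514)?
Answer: 7001005/978 ≈ 7158.5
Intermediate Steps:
(-56 - 33*(-112)) - (4393/(-978) - 3514) = (-56 + 3696) - (4393*(-1/978) - 3514) = 3640 - (-4393/978 - 3514) = 3640 - 1*(-3441085/978) = 3640 + 3441085/978 = 7001005/978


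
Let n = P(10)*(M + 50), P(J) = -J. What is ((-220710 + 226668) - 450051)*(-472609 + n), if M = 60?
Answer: 210370850937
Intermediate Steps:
n = -1100 (n = (-1*10)*(60 + 50) = -10*110 = -1100)
((-220710 + 226668) - 450051)*(-472609 + n) = ((-220710 + 226668) - 450051)*(-472609 - 1100) = (5958 - 450051)*(-473709) = -444093*(-473709) = 210370850937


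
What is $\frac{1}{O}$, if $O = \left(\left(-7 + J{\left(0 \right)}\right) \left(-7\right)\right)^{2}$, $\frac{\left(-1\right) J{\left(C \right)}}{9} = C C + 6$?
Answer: $\frac{1}{182329} \approx 5.4846 \cdot 10^{-6}$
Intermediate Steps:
$J{\left(C \right)} = -54 - 9 C^{2}$ ($J{\left(C \right)} = - 9 \left(C C + 6\right) = - 9 \left(C^{2} + 6\right) = - 9 \left(6 + C^{2}\right) = -54 - 9 C^{2}$)
$O = 182329$ ($O = \left(\left(-7 - \left(54 + 9 \cdot 0^{2}\right)\right) \left(-7\right)\right)^{2} = \left(\left(-7 - 54\right) \left(-7\right)\right)^{2} = \left(\left(-61\right) \left(-7\right)\right)^{2} = 427^{2} = 182329$)
$\frac{1}{O} = \frac{1}{182329}$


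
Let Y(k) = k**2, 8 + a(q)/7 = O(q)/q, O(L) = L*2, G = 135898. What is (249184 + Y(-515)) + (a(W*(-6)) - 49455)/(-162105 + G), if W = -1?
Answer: 13481166160/26207 ≈ 5.1441e+5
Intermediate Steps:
O(L) = 2*L
a(q) = -42 (a(q) = -56 + 7*((2*q)/q) = -56 + 7*2 = -56 + 14 = -42)
(249184 + Y(-515)) + (a(W*(-6)) - 49455)/(-162105 + G) = (249184 + (-515)**2) + (-42 - 49455)/(-162105 + 135898) = (249184 + 265225) - 49497/(-26207) = 514409 - 49497*(-1/26207) = 514409 + 49497/26207 = 13481166160/26207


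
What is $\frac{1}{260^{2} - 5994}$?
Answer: $\frac{1}{61606} \approx 1.6232 \cdot 10^{-5}$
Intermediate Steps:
$\frac{1}{260^{2} - 5994} = \frac{1}{67600 - 5994} = \frac{1}{61606}$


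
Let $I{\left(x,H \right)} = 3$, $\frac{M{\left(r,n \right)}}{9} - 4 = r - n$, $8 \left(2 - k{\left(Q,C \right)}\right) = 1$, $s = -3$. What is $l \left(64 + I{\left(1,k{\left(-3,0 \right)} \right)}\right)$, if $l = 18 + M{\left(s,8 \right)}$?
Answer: $-3015$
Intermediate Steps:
$k{\left(Q,C \right)} = \frac{15}{8}$ ($k{\left(Q,C \right)} = 2 - \frac{1}{8} = \frac{15}{8}$)
$M{\left(r,n \right)} = 36 - 9 n + 9 r$ ($M{\left(r,n \right)} = 36 + 9 \left(r - n\right) = 36 - \left(- 9 r + 9 n\right) = 36 - 9 n + 9 r$)
$l = -45$ ($l = 18 + \left(36 - 72 + 9 \left(-3\right)\right) = 18 - 63 = -45$)
$l \left(64 + I{\left(1,k{\left(-3,0 \right)} \right)}\right) = - 45 \left(64 + 3\right) = \left(-45\right) 67 = -3015$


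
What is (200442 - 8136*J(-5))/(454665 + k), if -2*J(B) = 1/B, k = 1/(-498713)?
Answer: 248893195623/566868365360 ≈ 0.43907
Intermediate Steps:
k = -1/498713 ≈ -2.0052e-6
J(B) = -1/(2*B)
(200442 - 8136*J(-5))/(454665 + k) = (200442 - (-4068)/(-5))/(454665 - 1/498713) = (200442 - (-4068)*(-1)/5)/(226747346144/498713) = (200442 - 8136*1/10)*(498713/226747346144) = (200442 - 4068/5)*(498713/226747346144) = (998142/5)*(498713/226747346144) = 248893195623/566868365360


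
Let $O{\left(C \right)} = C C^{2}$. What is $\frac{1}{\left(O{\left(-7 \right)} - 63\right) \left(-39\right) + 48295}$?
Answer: $\frac{1}{64129} \approx 1.5594 \cdot 10^{-5}$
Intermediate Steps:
$O{\left(C \right)} = C^{3}$
$\frac{1}{\left(O{\left(-7 \right)} - 63\right) \left(-39\right) + 48295} = \frac{1}{\left(\left(-7\right)^{3} - 63\right) \left(-39\right) + 48295} = \frac{1}{\left(-343 - 63\right) \left(-39\right) + 48295} = \frac{1}{\left(-406\right) \left(-39\right) + 48295} = \frac{1}{15834 + 48295} = \frac{1}{64129}$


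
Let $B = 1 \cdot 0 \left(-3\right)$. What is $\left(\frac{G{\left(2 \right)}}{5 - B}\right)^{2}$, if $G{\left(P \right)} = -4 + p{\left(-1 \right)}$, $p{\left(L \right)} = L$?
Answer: $1$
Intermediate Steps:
$G{\left(P \right)} = -5$ ($G{\left(P \right)} = -4 - 1 = -5$)
$B = 0$ ($B = 1 \cdot 0 = 0$)
$\left(\frac{G{\left(2 \right)}}{5 - B}\right)^{2} = \left(- \frac{5}{5 - 0}\right)^{2} = \left(- \frac{5}{5 + 0}\right)^{2} = \left(- \frac{5}{5}\right)^{2} = \left(\left(-5\right) \frac{1}{5}\right)^{2} = \left(-1\right)^{2} = 1$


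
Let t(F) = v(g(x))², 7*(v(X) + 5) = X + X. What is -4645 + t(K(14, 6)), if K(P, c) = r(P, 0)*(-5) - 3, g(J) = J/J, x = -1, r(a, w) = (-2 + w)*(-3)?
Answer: -226516/49 ≈ -4622.8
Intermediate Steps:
r(a, w) = 6 - 3*w
g(J) = 1
v(X) = -5 + 2*X/7 (v(X) = -5 + (X + X)/7 = -5 + (2*X)/7 = -5 + 2*X/7)
K(P, c) = -33 (K(P, c) = (6 - 3*0)*(-5) - 3 = (6 + 0)*(-5) - 3 = 6*(-5) - 3 = -30 - 3 = -33)
t(F) = 1089/49 (t(F) = (-5 + (2/7)*1)² = (-5 + 2/7)² = (-33/7)² = 1089/49)
-4645 + t(K(14, 6)) = -4645 + 1089/49 = -226516/49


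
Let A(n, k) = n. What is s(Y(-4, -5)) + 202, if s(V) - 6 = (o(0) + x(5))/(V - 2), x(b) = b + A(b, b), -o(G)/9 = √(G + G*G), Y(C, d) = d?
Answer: 1446/7 ≈ 206.57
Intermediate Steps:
o(G) = -9*√(G + G²) (o(G) = -9*√(G + G*G) = -9*√(G + G²))
x(b) = 2*b (x(b) = b + b = 2*b)
s(V) = 6 + 10/(-2 + V) (s(V) = 6 + (-9*√(0*(1 + 0)) + 2*5)/(V - 2) = 6 + (-9*√(0*1) + 10)/(-2 + V) = 6 + (-9*√0 + 10)/(-2 + V) = 6 + (-9*0 + 10)/(-2 + V) = 6 + (0 + 10)/(-2 + V) = 6 + 10/(-2 + V))
s(Y(-4, -5)) + 202 = 2*(-1 + 3*(-5))/(-2 - 5) + 202 = 2*(-1 - 15)/(-7) + 202 = 2*(-⅐)*(-16) + 202 = 32/7 + 202 = 1446/7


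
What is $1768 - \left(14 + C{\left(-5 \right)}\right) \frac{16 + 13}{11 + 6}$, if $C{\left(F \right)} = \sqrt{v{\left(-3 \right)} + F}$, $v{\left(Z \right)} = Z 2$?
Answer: $\frac{29650}{17} - \frac{29 i \sqrt{11}}{17} \approx 1744.1 - 5.6578 i$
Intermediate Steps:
$v{\left(Z \right)} = 2 Z$
$C{\left(F \right)} = \sqrt{-6 + F}$ ($C{\left(F \right)} = \sqrt{2 \left(-3\right) + F} = \sqrt{-6 + F}$)
$1768 - \left(14 + C{\left(-5 \right)}\right) \frac{16 + 13}{11 + 6} = 1768 - \left(14 + \sqrt{-6 - 5}\right) \frac{16 + 13}{11 + 6} = 1768 - \left(14 + \sqrt{-11}\right) \frac{29}{17} = 1768 - \left(14 + i \sqrt{11}\right) 29 \cdot \frac{1}{17} = 1768 - \left(14 + i \sqrt{11}\right) \frac{29}{17} = 1768 - \left(\frac{406}{17} + \frac{29 i \sqrt{11}}{17}\right) = \frac{29650}{17} - \frac{29 i \sqrt{11}}{17}$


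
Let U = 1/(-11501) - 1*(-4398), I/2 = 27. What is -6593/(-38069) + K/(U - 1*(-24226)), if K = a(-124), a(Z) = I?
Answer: 2194088984165/12532490792987 ≈ 0.17507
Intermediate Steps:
I = 54 (I = 2*27 = 54)
a(Z) = 54
K = 54
U = 50581397/11501 (U = -1/11501 + 4398 = 50581397/11501 ≈ 4398.0)
-6593/(-38069) + K/(U - 1*(-24226)) = -6593/(-38069) + 54/(50581397/11501 - 1*(-24226)) = -6593*(-1/38069) + 54/(50581397/11501 + 24226) = 6593/38069 + 54/(329204623/11501) = 6593/38069 + 54*(11501/329204623) = 6593/38069 + 621054/329204623 = 2194088984165/12532490792987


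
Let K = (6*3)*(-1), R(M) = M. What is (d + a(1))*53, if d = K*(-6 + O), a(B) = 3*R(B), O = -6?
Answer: 11607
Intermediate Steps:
a(B) = 3*B
K = -18 (K = 18*(-1) = -18)
d = 216 (d = -18*(-6 - 6) = -18*(-12) = 216)
(d + a(1))*53 = (216 + 3*1)*53 = (216 + 3)*53 = 219*53 = 11607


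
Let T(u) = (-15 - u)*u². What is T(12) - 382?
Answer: -4270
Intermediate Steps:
T(u) = u²*(-15 - u)
T(12) - 382 = 12²*(-15 - 1*12) - 382 = 144*(-15 - 12) - 382 = 144*(-27) - 382 = -3888 - 382 = -4270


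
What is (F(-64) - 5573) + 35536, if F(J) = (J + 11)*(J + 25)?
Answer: 32030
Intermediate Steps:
F(J) = (11 + J)*(25 + J)
(F(-64) - 5573) + 35536 = ((275 + (-64)**2 + 36*(-64)) - 5573) + 35536 = ((275 + 4096 - 2304) - 5573) + 35536 = (2067 - 5573) + 35536 = -3506 + 35536 = 32030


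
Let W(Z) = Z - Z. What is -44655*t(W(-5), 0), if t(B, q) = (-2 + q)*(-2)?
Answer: -178620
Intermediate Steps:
W(Z) = 0
t(B, q) = 4 - 2*q
-44655*t(W(-5), 0) = -44655*(4 - 2*0) = -44655*(4 + 0) = -44655*4 = -178620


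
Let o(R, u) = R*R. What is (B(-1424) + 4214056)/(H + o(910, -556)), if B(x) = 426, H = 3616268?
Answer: 2107241/2222184 ≈ 0.94827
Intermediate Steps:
o(R, u) = R**2
(B(-1424) + 4214056)/(H + o(910, -556)) = (426 + 4214056)/(3616268 + 910**2) = 4214482/(3616268 + 828100) = 4214482/4444368 = 4214482*(1/4444368) = 2107241/2222184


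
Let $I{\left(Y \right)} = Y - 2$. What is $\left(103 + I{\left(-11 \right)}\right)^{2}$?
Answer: $8100$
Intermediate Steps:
$I{\left(Y \right)} = -2 + Y$
$\left(103 + I{\left(-11 \right)}\right)^{2} = \left(103 - 13\right)^{2} = 90^{2} = 8100$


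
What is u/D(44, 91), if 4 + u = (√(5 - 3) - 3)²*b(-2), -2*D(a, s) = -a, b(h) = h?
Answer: -13/11 + 6*√2/11 ≈ -0.41043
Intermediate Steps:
D(a, s) = a/2 (D(a, s) = -(-1)*a/2 = a/2)
u = -4 - 2*(-3 + √2)² (u = -4 + (√(5 - 3) - 3)²*(-2) = -4 + (√2 - 3)²*(-2) = -4 + (-3 + √2)²*(-2) = -4 - 2*(-3 + √2)² ≈ -9.0294)
u/D(44, 91) = (-26 + 12*√2)/(((½)*44)) = (-26 + 12*√2)/22 = (-26 + 12*√2)*(1/22) = -13/11 + 6*√2/11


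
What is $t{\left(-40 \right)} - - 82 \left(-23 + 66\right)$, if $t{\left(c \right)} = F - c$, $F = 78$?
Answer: $3644$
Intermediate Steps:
$t{\left(c \right)} = 78 - c$
$t{\left(-40 \right)} - - 82 \left(-23 + 66\right) = \left(78 - -40\right) - - 82 \left(-23 + 66\right) = \left(78 + 40\right) - \left(-82\right) 43 = 118 - -3526 = 118 + 3526 = 3644$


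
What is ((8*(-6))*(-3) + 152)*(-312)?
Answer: -92352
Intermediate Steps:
((8*(-6))*(-3) + 152)*(-312) = (-48*(-3) + 152)*(-312) = (144 + 152)*(-312) = 296*(-312) = -92352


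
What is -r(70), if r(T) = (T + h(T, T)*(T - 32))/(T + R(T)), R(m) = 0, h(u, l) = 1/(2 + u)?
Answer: -2539/2520 ≈ -1.0075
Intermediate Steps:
r(T) = (T + (-32 + T)/(2 + T))/T (r(T) = (T + (T - 32)/(2 + T))/(T + 0) = (T + (-32 + T)/(2 + T))/T)
-r(70) = -(-32 + 70 + 70*(2 + 70))/(70*(2 + 70)) = -(-32 + 70 + 70*72)/(70*72) = -(-32 + 70 + 5040)/(70*72) = -5078/(70*72) = -1*2539/2520 = -2539/2520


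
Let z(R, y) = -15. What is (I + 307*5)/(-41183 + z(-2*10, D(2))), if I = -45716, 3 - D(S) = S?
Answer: 44181/41198 ≈ 1.0724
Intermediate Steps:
D(S) = 3 - S
(I + 307*5)/(-41183 + z(-2*10, D(2))) = (-45716 + 307*5)/(-41183 - 15) = (-45716 + 1535)/(-41198) = -44181*(-1/41198) = 44181/41198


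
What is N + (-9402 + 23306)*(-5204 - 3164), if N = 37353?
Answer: -116311319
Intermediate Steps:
N + (-9402 + 23306)*(-5204 - 3164) = 37353 + (-9402 + 23306)*(-5204 - 3164) = 37353 + 13904*(-8368) = 37353 - 116348672 = -116311319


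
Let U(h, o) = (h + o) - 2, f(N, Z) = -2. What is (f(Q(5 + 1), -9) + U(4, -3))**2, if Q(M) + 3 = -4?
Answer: 9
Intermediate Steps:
Q(M) = -7 (Q(M) = -3 - 4 = -7)
U(h, o) = -2 + h + o
(f(Q(5 + 1), -9) + U(4, -3))**2 = (-2 + (-2 + 4 - 3))**2 = (-2 - 1)**2 = (-3)**2 = 9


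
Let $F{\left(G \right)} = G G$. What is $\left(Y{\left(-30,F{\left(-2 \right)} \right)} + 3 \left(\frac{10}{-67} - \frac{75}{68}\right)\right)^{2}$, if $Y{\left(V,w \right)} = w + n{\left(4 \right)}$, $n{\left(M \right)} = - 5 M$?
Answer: $\frac{8101980121}{20757136} \approx 390.32$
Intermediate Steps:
$F{\left(G \right)} = G^{2}$
$Y{\left(V,w \right)} = -20 + w$ ($Y{\left(V,w \right)} = w - 20 = -20 + w$)
$\left(Y{\left(-30,F{\left(-2 \right)} \right)} + 3 \left(\frac{10}{-67} - \frac{75}{68}\right)\right)^{2} = \left(\left(-20 + \left(-2\right)^{2}\right) + 3 \left(\frac{10}{-67} - \frac{75}{68}\right)\right)^{2} = \left(\left(-20 + 4\right) + 3 \left(10 \left(- \frac{1}{67}\right) - \frac{75}{68}\right)\right)^{2} = \left(-16 + 3 \left(- \frac{10}{67} - \frac{75}{68}\right)\right)^{2} = \left(-16 + 3 \left(- \frac{5705}{4556}\right)\right)^{2} = \left(-16 - \frac{17115}{4556}\right)^{2} = \left(- \frac{90011}{4556}\right)^{2} = \frac{8101980121}{20757136}$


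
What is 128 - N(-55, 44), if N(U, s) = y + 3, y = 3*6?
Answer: 107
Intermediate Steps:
y = 18
N(U, s) = 21 (N(U, s) = 18 + 3 = 21)
128 - N(-55, 44) = 128 - 1*21 = 128 - 21 = 107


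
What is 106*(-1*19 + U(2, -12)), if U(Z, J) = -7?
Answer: -2756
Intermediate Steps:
106*(-1*19 + U(2, -12)) = 106*(-1*19 - 7) = 106*(-19 - 7) = 106*(-26) = -2756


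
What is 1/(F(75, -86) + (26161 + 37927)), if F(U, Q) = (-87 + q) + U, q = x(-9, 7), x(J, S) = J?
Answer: 1/64067 ≈ 1.5609e-5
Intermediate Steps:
q = -9
F(U, Q) = -96 + U (F(U, Q) = (-87 - 9) + U = -96 + U)
1/(F(75, -86) + (26161 + 37927)) = 1/((-96 + 75) + (26161 + 37927)) = 1/(-21 + 64088) = 1/64067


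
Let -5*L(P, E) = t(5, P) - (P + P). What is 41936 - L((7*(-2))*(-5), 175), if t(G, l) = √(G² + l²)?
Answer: 41908 + √197 ≈ 41922.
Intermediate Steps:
L(P, E) = -√(25 + P²)/5 + 2*P/5 (L(P, E) = -(√(5² + P²) - (P + P))/5 = -(√(25 + P²) - 2*P)/5 = -√(25 + P²)/5 + 2*P/5)
41936 - L((7*(-2))*(-5), 175) = 41936 - (-√(25 + ((7*(-2))*(-5))²)/5 + 2*((7*(-2))*(-5))/5) = 41936 - (-√(25 + (-14*(-5))²)/5 + 2*(-14*(-5))/5) = 41936 - (-√(25 + 70²)/5 + (⅖)*70) = 41936 - (-√(25 + 4900)/5 + 28) = 41936 - (-√197 + 28) = 41936 - (28 - √197) = 41936 + (-28 + √197) = 41908 + √197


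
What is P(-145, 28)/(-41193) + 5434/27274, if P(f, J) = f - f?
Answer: 209/1049 ≈ 0.19924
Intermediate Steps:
P(f, J) = 0
P(-145, 28)/(-41193) + 5434/27274 = 0/(-41193) + 5434/27274 = 0*(-1/41193) + 5434*(1/27274) = 0 + 209/1049 = 209/1049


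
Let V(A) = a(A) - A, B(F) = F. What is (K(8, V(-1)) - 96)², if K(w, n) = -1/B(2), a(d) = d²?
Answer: 37249/4 ≈ 9312.3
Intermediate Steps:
V(A) = A² - A
K(w, n) = -½ (K(w, n) = -1/2 = -1*½ = -½)
(K(8, V(-1)) - 96)² = (-½ - 96)² = (-193/2)² = 37249/4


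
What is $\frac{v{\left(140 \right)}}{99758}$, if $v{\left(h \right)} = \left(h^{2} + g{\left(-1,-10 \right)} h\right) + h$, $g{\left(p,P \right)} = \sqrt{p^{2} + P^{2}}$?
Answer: $\frac{9870}{49879} + \frac{70 \sqrt{101}}{49879} \approx 0.21198$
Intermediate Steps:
$g{\left(p,P \right)} = \sqrt{P^{2} + p^{2}}$
$v{\left(h \right)} = h + h^{2} + h \sqrt{101}$ ($v{\left(h \right)} = \left(h^{2} + \sqrt{\left(-10\right)^{2} + \left(-1\right)^{2}} h\right) + h = \left(h^{2} + \sqrt{100 + 1} h\right) + h = \left(h^{2} + \sqrt{101} h\right) + h = \left(h^{2} + h \sqrt{101}\right) + h = h + h^{2} + h \sqrt{101}$)
$\frac{v{\left(140 \right)}}{99758} = \frac{140 \left(1 + 140 + \sqrt{101}\right)}{99758} = 140 \left(141 + \sqrt{101}\right) \frac{1}{99758} = \left(19740 + 140 \sqrt{101}\right) \frac{1}{99758} = \frac{9870}{49879} + \frac{70 \sqrt{101}}{49879}$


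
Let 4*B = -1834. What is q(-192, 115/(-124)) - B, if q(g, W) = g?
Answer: 533/2 ≈ 266.50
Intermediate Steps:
B = -917/2 (B = (1/4)*(-1834) = -917/2 ≈ -458.50)
q(-192, 115/(-124)) - B = -192 - 1*(-917/2) = -192 + 917/2 = 533/2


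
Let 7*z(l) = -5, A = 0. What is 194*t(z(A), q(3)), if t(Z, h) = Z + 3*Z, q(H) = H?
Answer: -3880/7 ≈ -554.29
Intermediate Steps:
z(l) = -5/7 (z(l) = (⅐)*(-5) = -5/7)
t(Z, h) = 4*Z
194*t(z(A), q(3)) = 194*(4*(-5/7)) = 194*(-20/7) = -3880/7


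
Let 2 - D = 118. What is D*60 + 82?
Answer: -6878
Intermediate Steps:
D = -116 (D = 2 - 1*118 = 2 - 118 = -116)
D*60 + 82 = -116*60 + 82 = -6960 + 82 = -6878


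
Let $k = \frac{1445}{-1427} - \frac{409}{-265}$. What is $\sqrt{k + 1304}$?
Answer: $\frac{\sqrt{186549472563890}}{378155} \approx 36.118$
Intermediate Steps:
$k = \frac{200718}{378155}$ ($k = 1445 \left(- \frac{1}{1427}\right) - - \frac{409}{265} = - \frac{1445}{1427} + \frac{409}{265} = \frac{200718}{378155} \approx 0.53078$)
$\sqrt{k + 1304} = \sqrt{\frac{200718}{378155} + 1304} = \sqrt{\frac{493314838}{378155}} = \frac{\sqrt{186549472563890}}{378155}$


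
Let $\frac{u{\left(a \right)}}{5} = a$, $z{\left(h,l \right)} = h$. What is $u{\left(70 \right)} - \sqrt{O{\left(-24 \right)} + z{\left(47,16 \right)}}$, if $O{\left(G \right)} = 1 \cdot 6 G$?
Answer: $350 - i \sqrt{97} \approx 350.0 - 9.8489 i$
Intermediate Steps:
$u{\left(a \right)} = 5 a$
$O{\left(G \right)} = 6 G$
$u{\left(70 \right)} - \sqrt{O{\left(-24 \right)} + z{\left(47,16 \right)}} = 5 \cdot 70 - \sqrt{6 \left(-24\right) + 47} = 350 - \sqrt{-144 + 47} = 350 - \sqrt{-97} = 350 - i \sqrt{97}$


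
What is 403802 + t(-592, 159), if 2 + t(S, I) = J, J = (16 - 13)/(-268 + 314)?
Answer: 18574803/46 ≈ 4.0380e+5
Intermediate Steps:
J = 3/46 ≈ 0.065217
t(S, I) = -89/46 (t(S, I) = -2 + 3/46 = -89/46)
403802 + t(-592, 159) = 403802 - 89/46 = 18574803/46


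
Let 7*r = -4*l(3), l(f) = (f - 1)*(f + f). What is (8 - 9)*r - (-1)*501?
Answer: 3555/7 ≈ 507.86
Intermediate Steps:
l(f) = 2*f*(-1 + f) (l(f) = (-1 + f)*(2*f) = 2*f*(-1 + f))
r = -48/7 (r = (-8*3*(-1 + 3))/7 = (-8*3*2)/7 = (-4*12)/7 = (1/7)*(-48) = -48/7 ≈ -6.8571)
(8 - 9)*r - (-1)*501 = (8 - 9)*(-48/7) - (-1)*501 = -1*(-48/7) - 1*(-501) = 48/7 + 501 = 3555/7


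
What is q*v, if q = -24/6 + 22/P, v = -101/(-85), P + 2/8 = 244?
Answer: -385012/82875 ≈ -4.6457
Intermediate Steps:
P = 975/4 (P = -¼ + 244 = 975/4 ≈ 243.75)
v = 101/85 (v = -101*(-1/85) = 101/85 ≈ 1.1882)
q = -3812/975 (q = -24/6 + 22/(975/4) = -24*⅙ + 22*(4/975) = -4 + 88/975 = -3812/975 ≈ -3.9097)
q*v = -3812/975*101/85 = -385012/82875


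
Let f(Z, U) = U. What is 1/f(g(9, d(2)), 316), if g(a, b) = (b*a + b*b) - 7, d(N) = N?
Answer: 1/316 ≈ 0.0031646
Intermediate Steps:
g(a, b) = -7 + b² + a*b (g(a, b) = (a*b + b²) - 7 = (b² + a*b) - 7 = -7 + b² + a*b)
1/f(g(9, d(2)), 316) = 1/316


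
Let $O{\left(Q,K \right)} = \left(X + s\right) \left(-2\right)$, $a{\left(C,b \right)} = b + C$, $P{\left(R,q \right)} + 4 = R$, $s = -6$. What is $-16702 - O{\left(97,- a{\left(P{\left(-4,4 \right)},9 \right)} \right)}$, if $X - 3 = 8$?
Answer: $-16692$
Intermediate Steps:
$P{\left(R,q \right)} = -4 + R$
$X = 11$ ($X = 3 + 8 = 11$)
$a{\left(C,b \right)} = C + b$
$O{\left(Q,K \right)} = -10$ ($O{\left(Q,K \right)} = \left(11 - 6\right) \left(-2\right) = 5 \left(-2\right) = -10$)
$-16702 - O{\left(97,- a{\left(P{\left(-4,4 \right)},9 \right)} \right)} = -16702 - -10 = -16702 + 10 = -16692$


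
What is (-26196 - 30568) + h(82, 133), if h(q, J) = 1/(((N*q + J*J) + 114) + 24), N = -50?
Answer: -779199427/13727 ≈ -56764.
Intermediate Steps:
h(q, J) = 1/(138 + J**2 - 50*q) (h(q, J) = 1/(((-50*q + J*J) + 114) + 24) = 1/(((-50*q + J**2) + 114) + 24) = 1/(((J**2 - 50*q) + 114) + 24) = 1/((114 + J**2 - 50*q) + 24) = 1/(138 + J**2 - 50*q))
(-26196 - 30568) + h(82, 133) = (-26196 - 30568) + 1/(138 + 133**2 - 50*82) = -56764 + 1/(138 + 17689 - 4100) = -56764 + 1/13727 = -779199427/13727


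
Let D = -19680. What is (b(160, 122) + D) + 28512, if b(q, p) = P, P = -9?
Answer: 8823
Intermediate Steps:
b(q, p) = -9
(b(160, 122) + D) + 28512 = (-9 - 19680) + 28512 = -19689 + 28512 = 8823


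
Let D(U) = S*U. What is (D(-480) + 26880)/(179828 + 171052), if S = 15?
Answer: 41/731 ≈ 0.056088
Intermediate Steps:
D(U) = 15*U
(D(-480) + 26880)/(179828 + 171052) = (15*(-480) + 26880)/(179828 + 171052) = (-7200 + 26880)/350880 = 19680*(1/350880) = 41/731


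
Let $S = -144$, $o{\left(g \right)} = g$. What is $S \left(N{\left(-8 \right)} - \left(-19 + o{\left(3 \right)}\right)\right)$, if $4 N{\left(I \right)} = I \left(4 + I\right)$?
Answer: $-3456$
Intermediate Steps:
$N{\left(I \right)} = \frac{I \left(4 + I\right)}{4}$
$S \left(N{\left(-8 \right)} - \left(-19 + o{\left(3 \right)}\right)\right) = - 144 \left(\frac{1}{4} \left(-8\right) \left(4 - 8\right) + \left(19 - 3\right)\right) = - 144 \left(\frac{1}{4} \left(-8\right) \left(-4\right) + \left(19 - 3\right)\right) = - 144 \left(8 + 16\right) = \left(-144\right) 24 = -3456$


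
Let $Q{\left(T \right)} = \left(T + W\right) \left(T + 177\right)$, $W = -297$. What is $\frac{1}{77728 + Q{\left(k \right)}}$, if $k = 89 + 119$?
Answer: $\frac{1}{43463} \approx 2.3008 \cdot 10^{-5}$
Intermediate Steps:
$k = 208$
$Q{\left(T \right)} = \left(-297 + T\right) \left(177 + T\right)$ ($Q{\left(T \right)} = \left(T - 297\right) \left(T + 177\right) = \left(-297 + T\right) \left(177 + T\right)$)
$\frac{1}{77728 + Q{\left(k \right)}} = \frac{1}{77728 - \left(77529 - 43264\right)} = \frac{1}{77728 - 34265} = \frac{1}{43463}$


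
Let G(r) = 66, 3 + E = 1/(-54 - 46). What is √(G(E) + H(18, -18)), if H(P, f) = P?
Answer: 2*√21 ≈ 9.1651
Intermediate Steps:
E = -301/100 (E = -3 + 1/(-54 - 46) = -3 + 1/(-100) = -3 - 1/100 = -301/100 ≈ -3.0100)
√(G(E) + H(18, -18)) = √(66 + 18) = √84 = 2*√21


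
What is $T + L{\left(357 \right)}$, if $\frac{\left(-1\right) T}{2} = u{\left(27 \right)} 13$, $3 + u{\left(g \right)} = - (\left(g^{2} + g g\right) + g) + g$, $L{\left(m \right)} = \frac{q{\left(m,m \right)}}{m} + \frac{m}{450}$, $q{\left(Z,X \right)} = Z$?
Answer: $\frac{5698169}{150} \approx 37988.0$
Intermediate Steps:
$L{\left(m \right)} = 1 + \frac{m}{450}$ ($L{\left(m \right)} = \frac{m}{m} + \frac{m}{450} = 1 + m \frac{1}{450} = 1 + \frac{m}{450}$)
$u{\left(g \right)} = -3 - 2 g^{2}$ ($u{\left(g \right)} = -3 - \left(g^{2} + g g\right) = -3 + \left(- (\left(g^{2} + g^{2}\right) + g) + g\right) = -3 + \left(- (2 g^{2} + g) + g\right) = -3 + \left(- (g + 2 g^{2}) + g\right) = -3 + \left(\left(- g - 2 g^{2}\right) + g\right) = -3 - 2 g^{2}$)
$T = 37986$ ($T = - 2 \left(-3 - 2 \cdot 27^{2}\right) 13 = - 2 \left(-3 - 1458\right) 13 = - 2 \left(\left(-1461\right) 13\right) = \left(-2\right) \left(-18993\right) = 37986$)
$T + L{\left(357 \right)} = 37986 + \left(1 + \frac{1}{450} \cdot 357\right) = 37986 + \left(1 + \frac{119}{150}\right) = 37986 + \frac{269}{150} = \frac{5698169}{150}$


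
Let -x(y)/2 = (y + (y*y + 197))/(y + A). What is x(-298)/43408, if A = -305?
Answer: 88703/13087512 ≈ 0.0067777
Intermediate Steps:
x(y) = -2*(197 + y + y²)/(-305 + y) (x(y) = -2*(y + (y*y + 197))/(y - 305) = -2*(y + (y² + 197))/(-305 + y) = -2*(y + (197 + y²))/(-305 + y) = -2*(197 + y + y²)/(-305 + y))
x(-298)/43408 = (2*(-197 - 1*(-298) - 1*(-298)²)/(-305 - 298))/43408 = (2*(-197 + 298 - 1*88804)/(-603))*(1/43408) = (2*(-1/603)*(-197 + 298 - 88804))*(1/43408) = (2*(-1/603)*(-88703))*(1/43408) = (177406/603)*(1/43408) = 88703/13087512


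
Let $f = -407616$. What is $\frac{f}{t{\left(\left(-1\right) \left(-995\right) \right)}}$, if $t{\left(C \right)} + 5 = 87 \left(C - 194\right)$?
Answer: $- \frac{203808}{34841} \approx -5.8497$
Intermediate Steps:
$t{\left(C \right)} = -16883 + 87 C$ ($t{\left(C \right)} = -5 + 87 \left(C - 194\right) = -5 + 87 \left(-194 + C\right) = -5 + \left(-16878 + 87 C\right) = -16883 + 87 C$)
$\frac{f}{t{\left(\left(-1\right) \left(-995\right) \right)}} = - \frac{407616}{-16883 + 87 \left(\left(-1\right) \left(-995\right)\right)} = - \frac{407616}{-16883 + 87 \cdot 995} = - \frac{407616}{-16883 + 86565} = - \frac{407616}{69682} = \left(-407616\right) \frac{1}{69682} = - \frac{203808}{34841}$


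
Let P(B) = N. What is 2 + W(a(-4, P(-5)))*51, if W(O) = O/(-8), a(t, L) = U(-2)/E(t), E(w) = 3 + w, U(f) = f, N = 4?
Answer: -43/4 ≈ -10.750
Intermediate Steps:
P(B) = 4
a(t, L) = -2/(3 + t)
W(O) = -O/8 (W(O) = O*(-1/8) = -O/8)
2 + W(a(-4, P(-5)))*51 = 2 - (-1)/(4*(3 - 4))*51 = 2 - (-1)/(4*(-1))*51 = 2 - (-1)*(-1)/4*51 = 2 - 1/8*2*51 = 2 - 1/4*51 = 2 - 51/4 = -43/4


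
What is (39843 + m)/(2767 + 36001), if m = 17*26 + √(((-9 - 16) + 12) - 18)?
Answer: 40285/38768 + I*√31/38768 ≈ 1.0391 + 0.00014362*I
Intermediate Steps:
m = 442 + I*√31 (m = 442 + √((-25 + 12) - 18) = 442 + √(-13 - 18) = 442 + √(-31) = 442 + I*√31 ≈ 442.0 + 5.5678*I)
(39843 + m)/(2767 + 36001) = (39843 + (442 + I*√31))/(2767 + 36001) = (40285 + I*√31)/38768 = (40285 + I*√31)*(1/38768) = 40285/38768 + I*√31/38768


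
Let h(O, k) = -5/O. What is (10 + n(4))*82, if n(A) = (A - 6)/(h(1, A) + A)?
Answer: 984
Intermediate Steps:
n(A) = (-6 + A)/(-5 + A) (n(A) = (A - 6)/(-5/1 + A) = (-6 + A)/(-5*1 + A) = (-6 + A)/(-5 + A))
(10 + n(4))*82 = (10 + (-6 + 4)/(-5 + 4))*82 = (10 - 2/(-1))*82 = (10 - 1*(-2))*82 = (10 + 2)*82 = 12*82 = 984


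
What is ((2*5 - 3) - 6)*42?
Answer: 42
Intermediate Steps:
((2*5 - 3) - 6)*42 = ((10 - 3) - 6)*42 = (7 - 6)*42 = 1*42 = 42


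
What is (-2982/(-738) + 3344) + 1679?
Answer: 618326/123 ≈ 5027.0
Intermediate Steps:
(-2982/(-738) + 3344) + 1679 = (-2982*(-1/738) + 3344) + 1679 = (497/123 + 3344) + 1679 = 411809/123 + 1679 = 618326/123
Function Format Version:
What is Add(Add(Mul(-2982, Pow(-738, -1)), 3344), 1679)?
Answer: Rational(618326, 123) ≈ 5027.0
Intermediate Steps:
Add(Add(Mul(-2982, Pow(-738, -1)), 3344), 1679) = Add(Add(Mul(-2982, Rational(-1, 738)), 3344), 1679) = Add(Add(Rational(497, 123), 3344), 1679) = Add(Rational(411809, 123), 1679) = Rational(618326, 123)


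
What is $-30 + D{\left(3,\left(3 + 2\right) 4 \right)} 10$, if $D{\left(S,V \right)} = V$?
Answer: $170$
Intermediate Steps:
$-30 + D{\left(3,\left(3 + 2\right) 4 \right)} 10 = -30 + \left(3 + 2\right) 4 \cdot 10 = -30 + 5 \cdot 4 \cdot 10 = -30 + 20 \cdot 10 = -30 + 200 = 170$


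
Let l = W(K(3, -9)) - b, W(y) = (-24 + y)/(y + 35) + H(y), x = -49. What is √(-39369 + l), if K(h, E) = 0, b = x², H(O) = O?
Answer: I*√51169090/35 ≈ 204.38*I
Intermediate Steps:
b = 2401 (b = (-49)² = 2401)
W(y) = y + (-24 + y)/(35 + y) (W(y) = (-24 + y)/(y + 35) + y = (-24 + y)/(35 + y) + y = y + (-24 + y)/(35 + y))
l = -84059/35 (l = (-24 + 0² + 36*0)/(35 + 0) - 1*2401 = (-24 + 0 + 0)/35 - 2401 = (1/35)*(-24) - 2401 = -24/35 - 2401 = -84059/35 ≈ -2401.7)
√(-39369 + l) = √(-39369 - 84059/35) = √(-1461974/35) = I*√51169090/35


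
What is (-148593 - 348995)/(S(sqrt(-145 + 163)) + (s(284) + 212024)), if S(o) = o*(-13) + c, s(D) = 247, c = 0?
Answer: -35207834116/15019658133 - 6468644*sqrt(2)/15019658133 ≈ -2.3447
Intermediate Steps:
S(o) = -13*o (S(o) = o*(-13) + 0 = -13*o + 0 = -13*o)
(-148593 - 348995)/(S(sqrt(-145 + 163)) + (s(284) + 212024)) = (-148593 - 348995)/(-13*sqrt(-145 + 163) + (247 + 212024)) = -497588/(-39*sqrt(2) + 212271) = -497588/(212271 - 39*sqrt(2))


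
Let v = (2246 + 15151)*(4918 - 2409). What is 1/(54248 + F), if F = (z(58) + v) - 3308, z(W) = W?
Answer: 1/43700071 ≈ 2.2883e-8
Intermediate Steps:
v = 43649073 (v = 17397*2509 = 43649073)
F = 43645823 (F = (58 + 43649073) - 3308 = 43649131 - 3308 = 43645823)
1/(54248 + F) = 1/(54248 + 43645823) = 1/43700071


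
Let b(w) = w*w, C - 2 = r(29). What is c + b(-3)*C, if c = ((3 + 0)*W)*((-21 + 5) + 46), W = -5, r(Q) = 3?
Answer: -405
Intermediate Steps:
C = 5 (C = 2 + 3 = 5)
b(w) = w**2
c = -450 (c = ((3 + 0)*(-5))*((-21 + 5) + 46) = (3*(-5))*(-16 + 46) = -15*30 = -450)
c + b(-3)*C = -450 + (-3)**2*5 = -450 + 9*5 = -450 + 45 = -405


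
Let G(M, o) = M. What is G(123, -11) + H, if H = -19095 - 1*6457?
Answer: -25429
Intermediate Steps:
H = -25552 (H = -19095 - 6457 = -25552)
G(123, -11) + H = 123 - 25552 = -25429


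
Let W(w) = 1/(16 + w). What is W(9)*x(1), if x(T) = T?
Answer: 1/25 ≈ 0.040000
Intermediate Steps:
W(9)*x(1) = 1/(16 + 9) = 1/25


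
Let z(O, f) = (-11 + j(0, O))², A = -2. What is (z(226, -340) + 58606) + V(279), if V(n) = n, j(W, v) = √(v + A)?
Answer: 59230 - 88*√14 ≈ 58901.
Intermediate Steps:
j(W, v) = √(-2 + v) (j(W, v) = √(v - 2) = √(-2 + v))
z(O, f) = (-11 + √(-2 + O))²
(z(226, -340) + 58606) + V(279) = ((-11 + √(-2 + 226))² + 58606) + 279 = ((-11 + √224)² + 58606) + 279 = ((-11 + 4*√14)² + 58606) + 279 = (58606 + (-11 + 4*√14)²) + 279 = 58885 + (-11 + 4*√14)²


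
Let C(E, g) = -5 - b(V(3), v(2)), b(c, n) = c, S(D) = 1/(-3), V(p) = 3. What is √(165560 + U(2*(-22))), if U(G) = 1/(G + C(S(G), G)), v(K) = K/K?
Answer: √111918547/26 ≈ 406.89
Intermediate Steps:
S(D) = -⅓
v(K) = 1
C(E, g) = -8 (C(E, g) = -5 - 1*3 = -5 - 3 = -8)
U(G) = 1/(-8 + G) (U(G) = 1/(G - 8) = 1/(-8 + G))
√(165560 + U(2*(-22))) = √(165560 + 1/(-8 + 2*(-22))) = √(165560 + 1/(-8 - 44)) = √(165560 + 1/(-52)) = √(165560 - 1/52) = √(8609119/52) = √111918547/26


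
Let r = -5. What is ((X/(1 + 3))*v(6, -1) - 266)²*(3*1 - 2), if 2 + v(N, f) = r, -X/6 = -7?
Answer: 461041/4 ≈ 1.1526e+5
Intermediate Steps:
X = 42 (X = -6*(-7) = 42)
v(N, f) = -7 (v(N, f) = -2 - 5 = -7)
((X/(1 + 3))*v(6, -1) - 266)²*(3*1 - 2) = ((42/(1 + 3))*(-7) - 266)²*(3*1 - 2) = ((42/4)*(-7) - 266)²*(3 - 2) = ((42*(¼))*(-7) - 266)²*1 = ((21/2)*(-7) - 266)²*1 = (-147/2 - 266)²*1 = (-679/2)²*1 = (461041/4)*1 = 461041/4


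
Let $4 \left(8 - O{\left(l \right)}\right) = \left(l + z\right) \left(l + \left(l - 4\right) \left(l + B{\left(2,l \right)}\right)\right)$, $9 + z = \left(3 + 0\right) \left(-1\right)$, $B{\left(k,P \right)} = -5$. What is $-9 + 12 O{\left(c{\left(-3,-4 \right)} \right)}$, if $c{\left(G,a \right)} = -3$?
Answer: $2472$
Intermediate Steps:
$z = -12$ ($z = -9 + \left(3 + 0\right) \left(-1\right) = -9 + 3 \left(-1\right) = -9 - 3 = -12$)
$O{\left(l \right)} = 8 - \frac{\left(-12 + l\right) \left(l + \left(-5 + l\right) \left(-4 + l\right)\right)}{4}$ ($O{\left(l \right)} = 8 - \frac{\left(l - 12\right) \left(l + \left(l - 4\right) \left(l - 5\right)\right)}{4} = 8 - \frac{\left(-12 + l\right) \left(l + \left(-4 + l\right) \left(-5 + l\right)\right)}{4} = 8 - \frac{\left(-12 + l\right) \left(l + \left(-5 + l\right) \left(-4 + l\right)\right)}{4}$)
$-9 + 12 O{\left(c{\left(-3,-4 \right)} \right)} = -9 + 12 \left(68 - -87 + 5 \left(-3\right)^{2} - \frac{\left(-3\right)^{3}}{4}\right) = -9 + 12 \left(68 + 87 + 5 \cdot 9 - - \frac{27}{4}\right) = -9 + 12 \left(68 + 87 + 45 + \frac{27}{4}\right) = -9 + 12 \cdot \frac{827}{4} = -9 + 2481 = 2472$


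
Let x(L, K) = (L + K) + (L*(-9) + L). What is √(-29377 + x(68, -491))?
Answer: 2*I*√7586 ≈ 174.2*I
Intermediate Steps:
x(L, K) = K - 7*L (x(L, K) = (K + L) + (-9*L + L) = (K + L) - 8*L = K - 7*L)
√(-29377 + x(68, -491)) = √(-29377 + (-491 - 7*68)) = √(-29377 + (-491 - 476)) = √(-29377 - 967) = √(-30344) = 2*I*√7586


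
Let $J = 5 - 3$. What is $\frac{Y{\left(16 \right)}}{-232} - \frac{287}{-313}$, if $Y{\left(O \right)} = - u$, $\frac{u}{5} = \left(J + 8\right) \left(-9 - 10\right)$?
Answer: $- \frac{115383}{36308} \approx -3.1779$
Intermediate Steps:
$J = 2$ ($J = 5 - 3 = 2$)
$u = -950$ ($u = 5 \left(2 + 8\right) \left(-9 - 10\right) = 5 \cdot 10 \left(-19\right) = 5 \left(-190\right) = -950$)
$Y{\left(O \right)} = 950$ ($Y{\left(O \right)} = \left(-1\right) \left(-950\right) = 950$)
$\frac{Y{\left(16 \right)}}{-232} - \frac{287}{-313} = \frac{950}{-232} - \frac{287}{-313} = 950 \left(- \frac{1}{232}\right) - - \frac{287}{313} = - \frac{475}{116} + \frac{287}{313} = - \frac{115383}{36308}$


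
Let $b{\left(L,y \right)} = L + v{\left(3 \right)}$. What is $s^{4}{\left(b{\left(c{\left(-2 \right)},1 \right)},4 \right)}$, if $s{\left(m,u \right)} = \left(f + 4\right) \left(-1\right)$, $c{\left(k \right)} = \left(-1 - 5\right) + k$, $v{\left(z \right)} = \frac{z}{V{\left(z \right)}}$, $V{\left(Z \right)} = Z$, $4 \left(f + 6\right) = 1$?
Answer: $\frac{2401}{256} \approx 9.3789$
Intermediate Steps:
$f = - \frac{23}{4}$ ($f = -6 + \frac{1}{4} \cdot 1 = -6 + \frac{1}{4} = - \frac{23}{4} \approx -5.75$)
$v{\left(z \right)} = 1$ ($v{\left(z \right)} = \frac{z}{z} = 1$)
$c{\left(k \right)} = -6 + k$
$b{\left(L,y \right)} = 1 + L$ ($b{\left(L,y \right)} = L + 1 = 1 + L$)
$s{\left(m,u \right)} = \frac{7}{4}$ ($s{\left(m,u \right)} = \left(- \frac{23}{4} + 4\right) \left(-1\right) = \left(- \frac{7}{4}\right) \left(-1\right) = \frac{7}{4}$)
$s^{4}{\left(b{\left(c{\left(-2 \right)},1 \right)},4 \right)} = \left(\frac{7}{4}\right)^{4} = \frac{2401}{256}$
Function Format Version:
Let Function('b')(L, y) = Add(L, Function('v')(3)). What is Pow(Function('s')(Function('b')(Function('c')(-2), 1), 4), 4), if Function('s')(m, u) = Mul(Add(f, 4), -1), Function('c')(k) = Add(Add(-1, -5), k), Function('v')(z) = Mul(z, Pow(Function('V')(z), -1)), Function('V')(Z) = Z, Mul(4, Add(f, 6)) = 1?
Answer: Rational(2401, 256) ≈ 9.3789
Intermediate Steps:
f = Rational(-23, 4) (f = Add(-6, Mul(Rational(1, 4), 1)) = Add(-6, Rational(1, 4)) = Rational(-23, 4) ≈ -5.7500)
Function('v')(z) = 1 (Function('v')(z) = Mul(z, Pow(z, -1)) = 1)
Function('c')(k) = Add(-6, k)
Function('b')(L, y) = Add(1, L) (Function('b')(L, y) = Add(L, 1) = Add(1, L))
Function('s')(m, u) = Rational(7, 4) (Function('s')(m, u) = Mul(Add(Rational(-23, 4), 4), -1) = Mul(Rational(-7, 4), -1) = Rational(7, 4))
Pow(Function('s')(Function('b')(Function('c')(-2), 1), 4), 4) = Pow(Rational(7, 4), 4) = Rational(2401, 256)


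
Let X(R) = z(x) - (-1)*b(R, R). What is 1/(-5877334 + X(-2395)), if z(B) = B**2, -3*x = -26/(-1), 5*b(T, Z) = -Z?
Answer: -9/52891019 ≈ -1.7016e-7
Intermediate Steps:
b(T, Z) = -Z/5 (b(T, Z) = (-Z)/5 = -Z/5)
x = -26/3 (x = -(-26)/(3*(-1)) = -(-26)*(-1)/3 = -1/3*26 = -26/3 ≈ -8.6667)
X(R) = 676/9 - R/5 (X(R) = (-26/3)**2 - (-1)*(-R/5) = 676/9 - R/5)
1/(-5877334 + X(-2395)) = 1/(-5877334 + (676/9 - 1/5*(-2395))) = 1/(-5877334 + (676/9 + 479)) = 1/(-5877334 + 4987/9) = 1/(-52891019/9) = -9/52891019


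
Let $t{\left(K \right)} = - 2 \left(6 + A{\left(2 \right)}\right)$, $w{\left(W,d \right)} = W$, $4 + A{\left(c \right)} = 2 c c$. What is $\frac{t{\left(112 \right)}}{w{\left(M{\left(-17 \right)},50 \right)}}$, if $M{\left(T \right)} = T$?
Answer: $\frac{20}{17} \approx 1.1765$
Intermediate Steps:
$A{\left(c \right)} = -4 + 2 c^{2}$ ($A{\left(c \right)} = -4 + 2 c c = -4 + 2 c^{2}$)
$t{\left(K \right)} = -20$ ($t{\left(K \right)} = - 2 \left(6 - \left(4 - 2 \cdot 2^{2}\right)\right) = - 2 \left(6 + \left(-4 + 2 \cdot 4\right)\right) = - 2 \left(6 + \left(-4 + 8\right)\right) = - 2 \left(6 + 4\right) = \left(-2\right) 10 = -20$)
$\frac{t{\left(112 \right)}}{w{\left(M{\left(-17 \right)},50 \right)}} = - \frac{20}{-17} = \left(-20\right) \left(- \frac{1}{17}\right) = \frac{20}{17}$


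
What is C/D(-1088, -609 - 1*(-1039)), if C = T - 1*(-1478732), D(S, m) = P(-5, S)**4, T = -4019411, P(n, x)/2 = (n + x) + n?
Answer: -846893/7751898692352 ≈ -1.0925e-7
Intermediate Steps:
P(n, x) = 2*x + 4*n (P(n, x) = 2*((n + x) + n) = 2*(x + 2*n) = 2*x + 4*n)
D(S, m) = (-20 + 2*S)**4 (D(S, m) = (2*S + 4*(-5))**4 = (2*S - 20)**4 = (-20 + 2*S)**4)
C = -2540679 (C = -4019411 - 1*(-1478732) = -4019411 + 1478732 = -2540679)
C/D(-1088, -609 - 1*(-1039)) = -2540679*1/(16*(-10 - 1088)**4) = -2540679/(16*(-1098)**4) = -2540679/(16*1453481004816) = -2540679/23255696077056 = -2540679*1/23255696077056 = -846893/7751898692352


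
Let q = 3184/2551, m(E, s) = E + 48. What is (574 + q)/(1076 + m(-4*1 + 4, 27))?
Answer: 733729/1433662 ≈ 0.51179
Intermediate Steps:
m(E, s) = 48 + E
q = 3184/2551 (q = 3184*(1/2551) = 3184/2551 ≈ 1.2481)
(574 + q)/(1076 + m(-4*1 + 4, 27)) = (574 + 3184/2551)/(1076 + (48 + (-4*1 + 4))) = 1467458/(2551*(1076 + (48 + (-4 + 4)))) = 1467458/(2551*(1076 + (48 + 0))) = 1467458/(2551*(1076 + 48)) = (1467458/2551)/1124 = (1467458/2551)*(1/1124) = 733729/1433662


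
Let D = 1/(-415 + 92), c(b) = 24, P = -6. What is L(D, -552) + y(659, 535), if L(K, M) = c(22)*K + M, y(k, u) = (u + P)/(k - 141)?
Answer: -92198893/167314 ≈ -551.05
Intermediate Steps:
y(k, u) = (-6 + u)/(-141 + k) (y(k, u) = (u - 6)/(k - 141) = (-6 + u)/(-141 + k))
D = -1/323 (D = 1/(-323) = -1/323 ≈ -0.0030960)
L(K, M) = M + 24*K (L(K, M) = 24*K + M = M + 24*K)
L(D, -552) + y(659, 535) = (-552 + 24*(-1/323)) + (-6 + 535)/(-141 + 659) = (-552 - 24/323) + 529/518 = -178320/323 + (1/518)*529 = -178320/323 + 529/518 = -92198893/167314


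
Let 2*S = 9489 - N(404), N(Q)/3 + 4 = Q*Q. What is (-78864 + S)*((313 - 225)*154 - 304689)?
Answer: 185709013875/2 ≈ 9.2855e+10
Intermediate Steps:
N(Q) = -12 + 3*Q² (N(Q) = -12 + 3*(Q*Q) = -12 + 3*Q²)
S = -480147/2 (S = (9489 - (-12 + 3*404²))/2 = (9489 - (-12 + 3*163216))/2 = (9489 - (-12 + 489648))/2 = (9489 - 1*489636)/2 = (9489 - 489636)/2 = (½)*(-480147) = -480147/2 ≈ -2.4007e+5)
(-78864 + S)*((313 - 225)*154 - 304689) = (-78864 - 480147/2)*((313 - 225)*154 - 304689) = -637875*(88*154 - 304689)/2 = -637875*(13552 - 304689)/2 = -637875/2*(-291137) = 185709013875/2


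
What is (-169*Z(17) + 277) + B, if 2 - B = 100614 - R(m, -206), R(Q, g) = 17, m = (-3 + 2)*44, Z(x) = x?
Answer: -103191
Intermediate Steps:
m = -44 (m = -1*44 = -44)
B = -100595 (B = 2 - (100614 - 1*17) = 2 - (100614 - 17) = 2 - 1*100597 = 2 - 100597 = -100595)
(-169*Z(17) + 277) + B = (-169*17 + 277) - 100595 = (-2873 + 277) - 100595 = -2596 - 100595 = -103191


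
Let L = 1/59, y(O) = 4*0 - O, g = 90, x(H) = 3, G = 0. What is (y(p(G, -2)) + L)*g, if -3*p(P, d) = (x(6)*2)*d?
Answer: -21150/59 ≈ -358.47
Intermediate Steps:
p(P, d) = -2*d (p(P, d) = -3*2*d/3 = -2*d)
y(O) = -O (y(O) = 0 - O = -O)
L = 1/59 ≈ 0.016949
(y(p(G, -2)) + L)*g = (-(-2)*(-2) + 1/59)*90 = (-1*4 + 1/59)*90 = (-4 + 1/59)*90 = -235/59*90 = -21150/59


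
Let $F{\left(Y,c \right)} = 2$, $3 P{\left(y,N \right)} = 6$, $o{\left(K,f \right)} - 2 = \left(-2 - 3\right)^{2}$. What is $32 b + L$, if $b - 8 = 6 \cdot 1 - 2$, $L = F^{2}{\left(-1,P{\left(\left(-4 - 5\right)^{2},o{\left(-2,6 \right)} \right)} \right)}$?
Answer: $388$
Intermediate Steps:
$o{\left(K,f \right)} = 27$ ($o{\left(K,f \right)} = 2 + \left(-2 - 3\right)^{2} = 2 + \left(-5\right)^{2} = 2 + 25 = 27$)
$P{\left(y,N \right)} = 2$ ($P{\left(y,N \right)} = \frac{1}{3} \cdot 6 = 2$)
$L = 4$ ($L = 2^{2} = 4$)
$b = 12$ ($b = 8 + \left(6 \cdot 1 - 2\right) = 8 + \left(6 - 2\right) = 8 + 4 = 12$)
$32 b + L = 32 \cdot 12 + 4 = 384 + 4 = 388$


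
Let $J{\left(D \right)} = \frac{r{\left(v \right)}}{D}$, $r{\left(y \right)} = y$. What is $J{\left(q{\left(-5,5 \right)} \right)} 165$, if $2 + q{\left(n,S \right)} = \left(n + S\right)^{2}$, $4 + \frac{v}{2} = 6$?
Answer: $-330$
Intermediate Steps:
$v = 4$ ($v = -8 + 2 \cdot 6 = -8 + 12 = 4$)
$q{\left(n,S \right)} = -2 + \left(S + n\right)^{2}$ ($q{\left(n,S \right)} = -2 + \left(n + S\right)^{2} = -2 + \left(S + n\right)^{2}$)
$J{\left(D \right)} = \frac{4}{D}$
$J{\left(q{\left(-5,5 \right)} \right)} 165 = \frac{4}{-2 + \left(5 - 5\right)^{2}} \cdot 165 = \frac{4}{-2 + 0^{2}} \cdot 165 = \frac{4}{-2 + 0} \cdot 165 = \frac{4}{-2} \cdot 165 = 4 \left(- \frac{1}{2}\right) 165 = \left(-2\right) 165 = -330$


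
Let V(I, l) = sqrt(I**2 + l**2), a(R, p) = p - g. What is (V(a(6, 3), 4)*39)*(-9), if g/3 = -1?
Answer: -702*sqrt(13) ≈ -2531.1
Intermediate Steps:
g = -3 (g = 3*(-1) = -3)
a(R, p) = 3 + p (a(R, p) = p - 1*(-3) = p + 3 = 3 + p)
(V(a(6, 3), 4)*39)*(-9) = (sqrt((3 + 3)**2 + 4**2)*39)*(-9) = (sqrt(6**2 + 16)*39)*(-9) = (sqrt(36 + 16)*39)*(-9) = (sqrt(52)*39)*(-9) = ((2*sqrt(13))*39)*(-9) = (78*sqrt(13))*(-9) = -702*sqrt(13)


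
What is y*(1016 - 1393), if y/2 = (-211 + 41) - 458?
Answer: 473512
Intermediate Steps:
y = -1256 (y = 2*((-211 + 41) - 458) = 2*(-170 - 458) = 2*(-628) = -1256)
y*(1016 - 1393) = -1256*(1016 - 1393) = -1256*(-377) = 473512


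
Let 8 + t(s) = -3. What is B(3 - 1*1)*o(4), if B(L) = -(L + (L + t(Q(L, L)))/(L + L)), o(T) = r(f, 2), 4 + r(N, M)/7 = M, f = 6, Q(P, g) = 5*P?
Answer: -7/2 ≈ -3.5000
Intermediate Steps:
r(N, M) = -28 + 7*M
o(T) = -14 (o(T) = -28 + 7*2 = -28 + 14 = -14)
t(s) = -11 (t(s) = -8 - 3 = -11)
B(L) = -L - (-11 + L)/(2*L) (B(L) = -(L + (L - 11)/(L + L)) = -(L + (-11 + L)/((2*L))) = -(L + (-11 + L)*(1/(2*L))) = -(L + (-11 + L)/(2*L)) = -L - (-11 + L)/(2*L))
B(3 - 1*1)*o(4) = (-1/2 - (3 - 1*1) + 11/(2*(3 - 1*1)))*(-14) = (-1/2 - (3 - 1) + 11/(2*(3 - 1)))*(-14) = (-1/2 - 1*2 + (11/2)/2)*(-14) = (-1/2 - 2 + (11/2)*(1/2))*(-14) = (-1/2 - 2 + 11/4)*(-14) = (1/4)*(-14) = -7/2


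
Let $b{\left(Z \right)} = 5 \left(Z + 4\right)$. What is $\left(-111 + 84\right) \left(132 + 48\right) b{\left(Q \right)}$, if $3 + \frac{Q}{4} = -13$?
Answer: $1458000$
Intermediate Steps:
$Q = -64$ ($Q = -12 + 4 \left(-13\right) = -12 - 52 = -64$)
$b{\left(Z \right)} = 20 + 5 Z$ ($b{\left(Z \right)} = 5 \left(4 + Z\right) = 20 + 5 Z$)
$\left(-111 + 84\right) \left(132 + 48\right) b{\left(Q \right)} = \left(-111 + 84\right) \left(132 + 48\right) \left(20 + 5 \left(-64\right)\right) = \left(-27\right) 180 \left(20 - 320\right) = \left(-4860\right) \left(-300\right) = 1458000$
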